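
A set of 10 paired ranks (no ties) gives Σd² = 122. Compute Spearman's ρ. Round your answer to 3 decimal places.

0.261

ρ = 1 − 6Σd² / [n(n²−1)] = 1 − 6×122 / (10×99)
  = 1 − 732/990 = 1 − 0.7394 ≈ 0.261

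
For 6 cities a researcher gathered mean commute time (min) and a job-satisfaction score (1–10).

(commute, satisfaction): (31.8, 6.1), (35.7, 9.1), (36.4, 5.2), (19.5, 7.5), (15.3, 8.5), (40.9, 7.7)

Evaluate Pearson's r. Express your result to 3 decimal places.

-0.277

n = 6, Σx = 179.6, Σy = 44.1, Σx² = 5897.84, Σy² = 334.85, Σxy = 1299.36
nΣxy − ΣxΣy = 7796.16 − 7920.36 = -124.2
nΣx² − (Σx)² = 35387.04 − 32256.16 = 3130.88; nΣy² − (Σy)² = 2009.1 − 1944.81 = 64.29
r = -124.2 / √(3130.88 × 64.29) = -124.2 / 448.6472 ≈ -0.277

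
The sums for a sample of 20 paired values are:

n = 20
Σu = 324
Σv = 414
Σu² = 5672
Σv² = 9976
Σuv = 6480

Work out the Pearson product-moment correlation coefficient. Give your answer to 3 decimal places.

-0.294

r = (nΣuv − ΣuΣv) / √[(nΣu² − (Σu)²)(nΣv² − (Σv)²)]
Numerator: 20×6480 − 324×414 = -4536
Denominator: √[(113440 − 104976)(199520 − 171396)] = √[8464 × 28124] = 15428.5948
r = -4536 / 15428.5948 ≈ -0.294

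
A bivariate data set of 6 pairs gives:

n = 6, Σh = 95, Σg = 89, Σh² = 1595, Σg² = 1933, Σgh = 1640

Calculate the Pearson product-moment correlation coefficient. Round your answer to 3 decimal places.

r = (nΣgh − ΣgΣh) / √[(nΣg² − (Σg)²)(nΣh² − (Σh)²)]
Numerator: 6×1640 − 89×95 = 1385
Denominator: √[(11598 − 7921)(9570 − 9025)] = √[3677 × 545] = 1415.6147
r = 1385 / 1415.6147 ≈ 0.978

0.978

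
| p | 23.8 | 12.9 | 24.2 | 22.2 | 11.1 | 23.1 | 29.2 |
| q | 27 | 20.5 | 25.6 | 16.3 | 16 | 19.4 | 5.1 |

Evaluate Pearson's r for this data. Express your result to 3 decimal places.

-0.195

n = 7, Σp = 146.5, Σq = 129.9, Σp² = 3320.79, Σq² = 2728.67, Σpq = 2663.09
nΣpq − ΣpΣq = 18641.63 − 19030.35 = -388.72
nΣp² − (Σp)² = 23245.53 − 21462.25 = 1783.28; nΣq² − (Σq)² = 19100.69 − 16874.01 = 2226.68
r = -388.72 / √(1783.28 × 2226.68) = -388.72 / 1992.6851 ≈ -0.195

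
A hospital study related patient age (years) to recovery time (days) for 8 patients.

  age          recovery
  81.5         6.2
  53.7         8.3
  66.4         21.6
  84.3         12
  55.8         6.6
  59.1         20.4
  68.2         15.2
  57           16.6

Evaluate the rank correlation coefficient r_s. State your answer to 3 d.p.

Rank age: 7, 1, 5, 8, 2, 4, 6, 3
Rank recovery: 1, 3, 8, 4, 2, 7, 5, 6
d = rank(age) − rank(recovery): 6, -2, -3, 4, 0, -3, 1, -3; Σd² = 84
ρ = 1 − 6Σd² / [n(n²−1)] = 1 − 6×84 / (8×63) = 1 − 504/504 ≈ 0.000

0.000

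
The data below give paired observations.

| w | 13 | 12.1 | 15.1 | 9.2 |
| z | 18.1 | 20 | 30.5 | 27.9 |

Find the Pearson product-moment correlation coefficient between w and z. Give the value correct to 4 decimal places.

0.0625

n = 4, Σw = 49.4, Σz = 96.5, Σw² = 628.06, Σz² = 2436.27, Σwz = 1194.53
nΣwz − ΣwΣz = 4778.12 − 4767.1 = 11.02
nΣw² − (Σw)² = 2512.24 − 2440.36 = 71.88; nΣz² − (Σz)² = 9745.08 − 9312.25 = 432.83
r = 11.02 / √(71.88 × 432.83) = 11.02 / 176.3854 ≈ 0.0625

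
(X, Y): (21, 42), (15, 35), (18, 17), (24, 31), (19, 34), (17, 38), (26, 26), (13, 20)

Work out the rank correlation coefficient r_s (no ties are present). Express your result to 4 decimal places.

0.0476

Rank X: 6, 2, 4, 7, 5, 3, 8, 1
Rank Y: 8, 6, 1, 4, 5, 7, 3, 2
d = rank(X) − rank(Y): -2, -4, 3, 3, 0, -4, 5, -1; Σd² = 80
ρ = 1 − 6Σd² / [n(n²−1)] = 1 − 6×80 / (8×63) = 1 − 480/504 ≈ 0.0476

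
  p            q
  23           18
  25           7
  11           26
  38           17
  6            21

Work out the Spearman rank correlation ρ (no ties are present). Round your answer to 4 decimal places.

-0.8000

Rank p: 3, 4, 2, 5, 1
Rank q: 3, 1, 5, 2, 4
d = rank(p) − rank(q): 0, 3, -3, 3, -3; Σd² = 36
ρ = 1 − 6Σd² / [n(n²−1)] = 1 − 6×36 / (5×24) = 1 − 216/120 ≈ -0.8000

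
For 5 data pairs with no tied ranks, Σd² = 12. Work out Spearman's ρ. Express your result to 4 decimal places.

ρ = 1 − 6Σd² / [n(n²−1)] = 1 − 6×12 / (5×24)
  = 1 − 72/120 = 1 − 0.60000 ≈ 0.4000

0.4000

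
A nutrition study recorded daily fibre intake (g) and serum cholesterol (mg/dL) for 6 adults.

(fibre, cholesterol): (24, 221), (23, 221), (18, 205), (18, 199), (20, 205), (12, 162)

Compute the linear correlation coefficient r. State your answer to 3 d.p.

n = 6, Σx = 115, Σy = 1213, Σx² = 2297, Σy² = 247577, Σxy = 23703
nΣxy − ΣxΣy = 142218 − 139495 = 2723
nΣx² − (Σx)² = 13782 − 13225 = 557; nΣy² − (Σy)² = 1485462 − 1471369 = 14093
r = 2723 / √(557 × 14093) = 2723 / 2801.7496 ≈ 0.972

0.972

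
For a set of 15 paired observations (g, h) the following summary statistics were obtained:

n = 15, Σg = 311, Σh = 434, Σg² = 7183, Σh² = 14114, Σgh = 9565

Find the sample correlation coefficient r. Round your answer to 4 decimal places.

r = (nΣgh − ΣgΣh) / √[(nΣg² − (Σg)²)(nΣh² − (Σh)²)]
Numerator: 15×9565 − 311×434 = 8501
Denominator: √[(107745 − 96721)(211710 − 188356)] = √[11024 × 23354] = 16045.3886
r = 8501 / 16045.3886 ≈ 0.5298

0.5298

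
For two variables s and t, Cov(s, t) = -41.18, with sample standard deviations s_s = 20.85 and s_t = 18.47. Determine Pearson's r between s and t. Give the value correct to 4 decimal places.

-0.1069

r = Cov(s,t) / (s_s · s_t) = -41.18 / (20.85 × 18.47)
  = -41.18 / 385.0995 ≈ -0.1069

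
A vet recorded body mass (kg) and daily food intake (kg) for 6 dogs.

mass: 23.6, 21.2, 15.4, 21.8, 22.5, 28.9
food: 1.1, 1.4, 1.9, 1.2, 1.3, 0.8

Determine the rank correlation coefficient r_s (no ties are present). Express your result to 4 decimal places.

Rank mass: 5, 2, 1, 3, 4, 6
Rank food: 2, 5, 6, 3, 4, 1
d = rank(mass) − rank(food): 3, -3, -5, 0, 0, 5; Σd² = 68
ρ = 1 − 6Σd² / [n(n²−1)] = 1 − 6×68 / (6×35) = 1 − 408/210 ≈ -0.9429

-0.9429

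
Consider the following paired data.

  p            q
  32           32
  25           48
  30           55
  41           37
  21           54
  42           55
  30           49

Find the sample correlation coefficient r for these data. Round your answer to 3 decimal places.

-0.267

n = 7, Σp = 221, Σq = 330, Σp² = 7335, Σq² = 16064, Σpq = 10305
nΣpq − ΣpΣq = 72135 − 72930 = -795
nΣp² − (Σp)² = 51345 − 48841 = 2504; nΣq² − (Σq)² = 112448 − 108900 = 3548
r = -795 / √(2504 × 3548) = -795 / 2980.6362 ≈ -0.267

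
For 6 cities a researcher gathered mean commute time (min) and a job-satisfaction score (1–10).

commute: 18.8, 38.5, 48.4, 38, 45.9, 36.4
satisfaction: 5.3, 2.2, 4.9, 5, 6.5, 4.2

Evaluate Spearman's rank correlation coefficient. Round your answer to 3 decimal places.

-0.029

Rank commute: 1, 4, 6, 3, 5, 2
Rank satisfaction: 5, 1, 3, 4, 6, 2
d = rank(commute) − rank(satisfaction): -4, 3, 3, -1, -1, 0; Σd² = 36
ρ = 1 − 6Σd² / [n(n²−1)] = 1 − 6×36 / (6×35) = 1 − 216/210 ≈ -0.029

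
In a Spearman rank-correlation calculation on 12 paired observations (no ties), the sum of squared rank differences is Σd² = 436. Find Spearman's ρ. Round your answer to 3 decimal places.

-0.524

ρ = 1 − 6Σd² / [n(n²−1)] = 1 − 6×436 / (12×143)
  = 1 − 2616/1716 = 1 − 1.5245 ≈ -0.524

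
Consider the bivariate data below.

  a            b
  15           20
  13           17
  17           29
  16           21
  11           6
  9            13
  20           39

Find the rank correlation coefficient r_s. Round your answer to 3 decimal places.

0.964

Rank a: 4, 3, 6, 5, 2, 1, 7
Rank b: 4, 3, 6, 5, 1, 2, 7
d = rank(a) − rank(b): 0, 0, 0, 0, 1, -1, 0; Σd² = 2
ρ = 1 − 6Σd² / [n(n²−1)] = 1 − 6×2 / (7×48) = 1 − 12/336 ≈ 0.964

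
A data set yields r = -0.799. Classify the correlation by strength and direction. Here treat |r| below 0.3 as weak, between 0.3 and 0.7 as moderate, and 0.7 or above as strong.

r = -0.799 < 0 so the relationship is negative.
|r| = 0.799, which falls in the strong range.

strong negative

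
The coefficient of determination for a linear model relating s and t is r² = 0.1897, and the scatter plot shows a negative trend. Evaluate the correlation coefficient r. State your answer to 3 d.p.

-0.436

|r| = √0.1897 = 0.436
The association is negative, so r = −0.436.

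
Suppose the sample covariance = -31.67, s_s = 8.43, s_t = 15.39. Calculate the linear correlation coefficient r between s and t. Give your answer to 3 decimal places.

r = Cov(s,t) / (s_s · s_t) = -31.67 / (8.43 × 15.39)
  = -31.67 / 129.7377 ≈ -0.244

-0.244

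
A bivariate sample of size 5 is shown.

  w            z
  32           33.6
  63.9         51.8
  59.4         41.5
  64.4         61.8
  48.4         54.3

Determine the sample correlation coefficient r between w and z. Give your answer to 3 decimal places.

0.705

n = 5, Σw = 268.1, Σz = 243, Σw² = 15125.49, Σz² = 12302.18, Σwz = 13458.36
nΣwz − ΣwΣz = 67291.8 − 65148.3 = 2143.5
nΣw² − (Σw)² = 75627.45 − 71877.61 = 3749.84; nΣz² − (Σz)² = 61510.9 − 59049 = 2461.9
r = 2143.5 / √(3749.84 × 2461.9) = 2143.5 / 3038.3764 ≈ 0.705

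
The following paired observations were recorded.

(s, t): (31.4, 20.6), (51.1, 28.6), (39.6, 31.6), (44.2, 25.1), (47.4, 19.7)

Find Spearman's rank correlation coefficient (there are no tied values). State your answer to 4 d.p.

Rank s: 1, 5, 2, 3, 4
Rank t: 2, 4, 5, 3, 1
d = rank(s) − rank(t): -1, 1, -3, 0, 3; Σd² = 20
ρ = 1 − 6Σd² / [n(n²−1)] = 1 − 6×20 / (5×24) = 1 − 120/120 ≈ 0.0000

0.0000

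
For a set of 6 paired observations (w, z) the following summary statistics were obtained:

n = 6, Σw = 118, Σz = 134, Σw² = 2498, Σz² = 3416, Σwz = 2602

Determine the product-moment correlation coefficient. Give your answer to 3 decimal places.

-0.122

r = (nΣwz − ΣwΣz) / √[(nΣw² − (Σw)²)(nΣz² − (Σz)²)]
Numerator: 6×2602 − 118×134 = -200
Denominator: √[(14988 − 13924)(20496 − 17956)] = √[1064 × 2540] = 1643.9465
r = -200 / 1643.9465 ≈ -0.122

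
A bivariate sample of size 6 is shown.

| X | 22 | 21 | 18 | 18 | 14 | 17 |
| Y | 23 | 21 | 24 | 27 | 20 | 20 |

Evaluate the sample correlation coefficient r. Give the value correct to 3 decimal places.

0.254

n = 6, ΣX = 110, ΣY = 135, ΣX² = 2058, ΣY² = 3075, ΣXY = 2485
nΣXY − ΣXΣY = 14910 − 14850 = 60
nΣX² − (ΣX)² = 12348 − 12100 = 248; nΣY² − (ΣY)² = 18450 − 18225 = 225
r = 60 / √(248 × 225) = 60 / 236.2202 ≈ 0.254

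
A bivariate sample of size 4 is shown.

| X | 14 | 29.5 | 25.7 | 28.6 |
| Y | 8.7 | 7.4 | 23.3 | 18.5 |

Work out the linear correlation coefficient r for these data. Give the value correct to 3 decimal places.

n = 4, ΣX = 97.8, ΣY = 57.9, ΣX² = 2544.7, ΣY² = 1015.59, ΣXY = 1468.01
nΣXY − ΣXΣY = 5872.04 − 5662.62 = 209.42
nΣX² − (ΣX)² = 10178.8 − 9564.84 = 613.96; nΣY² − (ΣY)² = 4062.36 − 3352.41 = 709.95
r = 209.42 / √(613.96 × 709.95) = 209.42 / 660.2128 ≈ 0.317

0.317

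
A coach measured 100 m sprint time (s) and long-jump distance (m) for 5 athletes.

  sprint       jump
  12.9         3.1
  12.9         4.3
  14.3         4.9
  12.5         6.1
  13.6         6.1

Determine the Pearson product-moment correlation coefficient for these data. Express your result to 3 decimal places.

0.099

n = 5, Σx = 66.2, Σy = 24.5, Σx² = 878.52, Σy² = 126.53, Σxy = 324.74
nΣxy − ΣxΣy = 1623.7 − 1621.9 = 1.8
nΣx² − (Σx)² = 4392.6 − 4382.44 = 10.16; nΣy² − (Σy)² = 632.65 − 600.25 = 32.4
r = 1.8 / √(10.16 × 32.4) = 1.8 / 18.1434 ≈ 0.099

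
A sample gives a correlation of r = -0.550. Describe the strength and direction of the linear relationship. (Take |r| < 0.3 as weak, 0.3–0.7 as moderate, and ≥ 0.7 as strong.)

moderate negative

r = -0.550 < 0 so the relationship is negative.
|r| = 0.550, which falls in the moderate range.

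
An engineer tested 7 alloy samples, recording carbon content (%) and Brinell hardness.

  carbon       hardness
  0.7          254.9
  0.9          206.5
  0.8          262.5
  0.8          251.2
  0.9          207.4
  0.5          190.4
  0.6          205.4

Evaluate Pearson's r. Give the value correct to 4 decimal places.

0.2949

n = 7, Σx = 5.2, Σy = 1578.3, Σx² = 4, Σy² = 361080.03, Σxy = 1180.34
nΣxy − ΣxΣy = 8262.38 − 8207.16 = 55.22
nΣx² − (Σx)² = 28 − 27.04 = 0.96; nΣy² − (Σy)² = 2527560.21 − 2491030.89 = 36529.32
r = 55.22 / √(0.96 × 36529.32) = 55.22 / 187.2649 ≈ 0.2949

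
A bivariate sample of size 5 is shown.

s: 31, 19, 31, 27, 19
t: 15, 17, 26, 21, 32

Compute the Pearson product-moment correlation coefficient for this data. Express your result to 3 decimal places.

n = 5, Σs = 127, Σt = 111, Σs² = 3373, Σt² = 2655, Σst = 2769
nΣst − ΣsΣt = 13845 − 14097 = -252
nΣs² − (Σs)² = 16865 − 16129 = 736; nΣt² − (Σt)² = 13275 − 12321 = 954
r = -252 / √(736 × 954) = -252 / 837.9403 ≈ -0.301

-0.301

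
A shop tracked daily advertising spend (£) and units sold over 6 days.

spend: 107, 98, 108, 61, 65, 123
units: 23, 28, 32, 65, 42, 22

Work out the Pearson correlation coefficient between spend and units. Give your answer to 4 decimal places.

-0.8805

n = 6, Σx = 562, Σy = 212, Σx² = 55792, Σy² = 8810, Σxy = 18062
nΣxy − ΣxΣy = 108372 − 119144 = -10772
nΣx² − (Σx)² = 334752 − 315844 = 18908; nΣy² − (Σy)² = 52860 − 44944 = 7916
r = -10772 / √(18908 × 7916) = -10772 / 12234.2032 ≈ -0.8805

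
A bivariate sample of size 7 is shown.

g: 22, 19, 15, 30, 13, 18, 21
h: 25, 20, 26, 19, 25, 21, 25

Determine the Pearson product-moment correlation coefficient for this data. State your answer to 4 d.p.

-0.5847

n = 7, Σg = 138, Σh = 161, Σg² = 2904, Σh² = 3753, Σgh = 3118
nΣgh − ΣgΣh = 21826 − 22218 = -392
nΣg² − (Σg)² = 20328 − 19044 = 1284; nΣh² − (Σh)² = 26271 − 25921 = 350
r = -392 / √(1284 × 350) = -392 / 670.3730 ≈ -0.5847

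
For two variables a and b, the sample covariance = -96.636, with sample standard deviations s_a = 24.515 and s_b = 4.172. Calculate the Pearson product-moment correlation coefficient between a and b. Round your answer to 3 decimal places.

r = Cov(a,b) / (s_a · s_b) = -96.636 / (24.515 × 4.172)
  = -96.636 / 102.2766 ≈ -0.945

-0.945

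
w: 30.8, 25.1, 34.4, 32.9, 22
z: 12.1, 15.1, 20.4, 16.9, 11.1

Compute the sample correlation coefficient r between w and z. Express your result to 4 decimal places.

n = 5, Σw = 145.2, Σz = 75.6, Σw² = 4328.42, Σz² = 1199.4, Σwz = 2253.66
nΣwz − ΣwΣz = 11268.3 − 10977.12 = 291.18
nΣw² − (Σw)² = 21642.1 − 21083.04 = 559.06; nΣz² − (Σz)² = 5997 − 5715.36 = 281.64
r = 291.18 / √(559.06 × 281.64) = 291.18 / 396.8043 ≈ 0.7338

0.7338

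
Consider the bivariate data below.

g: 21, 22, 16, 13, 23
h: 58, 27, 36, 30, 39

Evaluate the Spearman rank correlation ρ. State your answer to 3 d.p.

Rank g: 3, 4, 2, 1, 5
Rank h: 5, 1, 3, 2, 4
d = rank(g) − rank(h): -2, 3, -1, -1, 1; Σd² = 16
ρ = 1 − 6Σd² / [n(n²−1)] = 1 − 6×16 / (5×24) = 1 − 96/120 ≈ 0.200

0.200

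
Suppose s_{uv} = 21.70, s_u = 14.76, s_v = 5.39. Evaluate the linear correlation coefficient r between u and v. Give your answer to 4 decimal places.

r = Cov(u,v) / (s_u · s_v) = 21.70 / (14.76 × 5.39)
  = 21.70 / 79.5564 ≈ 0.2728

0.2728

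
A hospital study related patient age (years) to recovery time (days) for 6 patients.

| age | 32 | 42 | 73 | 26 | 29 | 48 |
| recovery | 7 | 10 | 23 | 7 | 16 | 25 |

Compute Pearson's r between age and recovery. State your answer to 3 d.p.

0.723

n = 6, Σx = 250, Σy = 88, Σx² = 11938, Σy² = 1608, Σxy = 4169
nΣxy − ΣxΣy = 25014 − 22000 = 3014
nΣx² − (Σx)² = 71628 − 62500 = 9128; nΣy² − (Σy)² = 9648 − 7744 = 1904
r = 3014 / √(9128 × 1904) = 3014 / 4168.8982 ≈ 0.723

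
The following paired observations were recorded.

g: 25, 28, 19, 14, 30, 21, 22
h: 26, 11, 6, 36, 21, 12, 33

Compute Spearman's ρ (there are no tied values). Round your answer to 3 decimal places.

Rank g: 5, 6, 2, 1, 7, 3, 4
Rank h: 5, 2, 1, 7, 4, 3, 6
d = rank(g) − rank(h): 0, 4, 1, -6, 3, 0, -2; Σd² = 66
ρ = 1 − 6Σd² / [n(n²−1)] = 1 − 6×66 / (7×48) = 1 − 396/336 ≈ -0.179

-0.179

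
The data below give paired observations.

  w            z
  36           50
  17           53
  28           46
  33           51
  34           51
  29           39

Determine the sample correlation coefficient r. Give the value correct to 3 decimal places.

-0.103

n = 6, Σw = 177, Σz = 290, Σw² = 5455, Σz² = 14148, Σwz = 8537
nΣwz − ΣwΣz = 51222 − 51330 = -108
nΣw² − (Σw)² = 32730 − 31329 = 1401; nΣz² − (Σz)² = 84888 − 84100 = 788
r = -108 / √(1401 × 788) = -108 / 1050.7083 ≈ -0.103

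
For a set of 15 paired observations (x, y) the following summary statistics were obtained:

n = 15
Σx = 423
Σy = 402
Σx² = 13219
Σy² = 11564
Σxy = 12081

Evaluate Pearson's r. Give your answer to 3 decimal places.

0.737

r = (nΣxy − ΣxΣy) / √[(nΣx² − (Σx)²)(nΣy² − (Σy)²)]
Numerator: 15×12081 − 423×402 = 11169
Denominator: √[(198285 − 178929)(173460 − 161604)] = √[19356 × 11856] = 15148.7536
r = 11169 / 15148.7536 ≈ 0.737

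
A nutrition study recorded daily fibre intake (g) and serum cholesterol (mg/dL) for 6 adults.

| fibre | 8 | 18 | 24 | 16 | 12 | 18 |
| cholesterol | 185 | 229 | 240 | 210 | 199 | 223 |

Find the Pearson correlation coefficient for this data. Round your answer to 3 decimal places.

0.979

n = 6, Σx = 96, Σy = 1286, Σx² = 1688, Σy² = 277696, Σxy = 21124
nΣxy − ΣxΣy = 126744 − 123456 = 3288
nΣx² − (Σx)² = 10128 − 9216 = 912; nΣy² − (Σy)² = 1666176 − 1653796 = 12380
r = 3288 / √(912 × 12380) = 3288 / 3360.1429 ≈ 0.979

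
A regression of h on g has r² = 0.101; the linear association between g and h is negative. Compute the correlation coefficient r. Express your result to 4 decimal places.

-0.3178

|r| = √0.101 = 0.3178
The association is negative, so r = −0.3178.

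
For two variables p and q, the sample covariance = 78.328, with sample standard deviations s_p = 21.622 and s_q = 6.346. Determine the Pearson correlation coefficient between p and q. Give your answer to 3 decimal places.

r = Cov(p,q) / (s_p · s_q) = 78.328 / (21.622 × 6.346)
  = 78.328 / 137.2132 ≈ 0.571

0.571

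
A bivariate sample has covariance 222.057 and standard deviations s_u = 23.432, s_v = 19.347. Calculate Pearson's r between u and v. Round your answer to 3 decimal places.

0.490

r = Cov(u,v) / (s_u · s_v) = 222.057 / (23.432 × 19.347)
  = 222.057 / 453.3389 ≈ 0.490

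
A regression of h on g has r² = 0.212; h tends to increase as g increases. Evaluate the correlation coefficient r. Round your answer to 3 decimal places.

|r| = √0.212 = 0.460
The association is positive, so r = 0.460.

0.460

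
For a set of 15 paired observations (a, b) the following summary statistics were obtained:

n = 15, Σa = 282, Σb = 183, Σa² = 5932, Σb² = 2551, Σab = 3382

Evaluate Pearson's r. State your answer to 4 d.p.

-0.1304

r = (nΣab − ΣaΣb) / √[(nΣa² − (Σa)²)(nΣb² − (Σb)²)]
Numerator: 15×3382 − 282×183 = -876
Denominator: √[(88980 − 79524)(38265 − 33489)] = √[9456 × 4776] = 6720.2571
r = -876 / 6720.2571 ≈ -0.1304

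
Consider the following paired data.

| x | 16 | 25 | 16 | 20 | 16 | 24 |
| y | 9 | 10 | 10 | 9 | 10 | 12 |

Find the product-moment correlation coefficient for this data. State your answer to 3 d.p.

0.524

n = 6, Σx = 117, Σy = 60, Σx² = 2369, Σy² = 606, Σxy = 1182
nΣxy − ΣxΣy = 7092 − 7020 = 72
nΣx² − (Σx)² = 14214 − 13689 = 525; nΣy² − (Σy)² = 3636 − 3600 = 36
r = 72 / √(525 × 36) = 72 / 137.4773 ≈ 0.524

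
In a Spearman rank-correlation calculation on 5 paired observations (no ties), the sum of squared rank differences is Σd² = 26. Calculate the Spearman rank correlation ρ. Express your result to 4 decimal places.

-0.3000

ρ = 1 − 6Σd² / [n(n²−1)] = 1 − 6×26 / (5×24)
  = 1 − 156/120 = 1 − 1.30000 ≈ -0.3000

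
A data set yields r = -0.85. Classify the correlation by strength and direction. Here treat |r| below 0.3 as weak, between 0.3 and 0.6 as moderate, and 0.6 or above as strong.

strong negative

r = -0.85 < 0 so the relationship is negative.
|r| = 0.85, which falls in the strong range.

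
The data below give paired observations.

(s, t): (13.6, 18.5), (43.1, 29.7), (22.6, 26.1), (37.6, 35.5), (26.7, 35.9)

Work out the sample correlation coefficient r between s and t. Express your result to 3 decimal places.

0.676

n = 5, Σs = 143.6, Σt = 145.7, Σs² = 4679.98, Σt² = 4454.61, Σst = 4414.86
nΣst − ΣsΣt = 22074.3 − 20922.52 = 1151.78
nΣs² − (Σs)² = 23399.9 − 20620.96 = 2778.94; nΣt² − (Σt)² = 22273.05 − 21228.49 = 1044.56
r = 1151.78 / √(2778.94 × 1044.56) = 1151.78 / 1703.7516 ≈ 0.676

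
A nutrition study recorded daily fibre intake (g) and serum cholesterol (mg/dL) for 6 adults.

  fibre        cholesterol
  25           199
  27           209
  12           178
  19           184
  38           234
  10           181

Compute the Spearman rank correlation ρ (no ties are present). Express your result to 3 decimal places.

Rank fibre: 4, 5, 2, 3, 6, 1
Rank cholesterol: 4, 5, 1, 3, 6, 2
d = rank(fibre) − rank(cholesterol): 0, 0, 1, 0, 0, -1; Σd² = 2
ρ = 1 − 6Σd² / [n(n²−1)] = 1 − 6×2 / (6×35) = 1 − 12/210 ≈ 0.943

0.943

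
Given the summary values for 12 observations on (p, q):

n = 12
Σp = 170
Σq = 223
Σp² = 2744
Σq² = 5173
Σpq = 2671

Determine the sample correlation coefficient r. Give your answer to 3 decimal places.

r = (nΣpq − ΣpΣq) / √[(nΣp² − (Σp)²)(nΣq² − (Σq)²)]
Numerator: 12×2671 − 170×223 = -5858
Denominator: √[(32928 − 28900)(62076 − 49729)] = √[4028 × 12347] = 7052.2136
r = -5858 / 7052.2136 ≈ -0.831

-0.831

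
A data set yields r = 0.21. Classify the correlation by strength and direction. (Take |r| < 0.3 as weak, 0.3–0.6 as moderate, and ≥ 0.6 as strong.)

weak positive

r = 0.21 > 0 so the relationship is positive.
|r| = 0.21, which falls in the weak range.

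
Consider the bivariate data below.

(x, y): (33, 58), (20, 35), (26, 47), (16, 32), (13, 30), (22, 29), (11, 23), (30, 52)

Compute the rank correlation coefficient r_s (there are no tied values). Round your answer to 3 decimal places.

0.857

Rank x: 8, 4, 6, 3, 2, 5, 1, 7
Rank y: 8, 5, 6, 4, 3, 2, 1, 7
d = rank(x) − rank(y): 0, -1, 0, -1, -1, 3, 0, 0; Σd² = 12
ρ = 1 − 6Σd² / [n(n²−1)] = 1 − 6×12 / (8×63) = 1 − 72/504 ≈ 0.857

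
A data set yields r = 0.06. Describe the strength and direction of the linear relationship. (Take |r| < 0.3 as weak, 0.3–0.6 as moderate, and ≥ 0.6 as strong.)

r = 0.06 > 0 so the relationship is positive.
|r| = 0.06, which falls in the weak range.

weak positive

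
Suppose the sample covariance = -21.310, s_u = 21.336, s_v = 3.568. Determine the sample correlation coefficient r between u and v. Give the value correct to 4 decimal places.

r = Cov(u,v) / (s_u · s_v) = -21.310 / (21.336 × 3.568)
  = -21.310 / 76.1268 ≈ -0.2799

-0.2799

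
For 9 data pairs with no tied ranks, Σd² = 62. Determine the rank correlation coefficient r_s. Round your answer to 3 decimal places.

ρ = 1 − 6Σd² / [n(n²−1)] = 1 − 6×62 / (9×80)
  = 1 − 372/720 = 1 − 0.5167 ≈ 0.483

0.483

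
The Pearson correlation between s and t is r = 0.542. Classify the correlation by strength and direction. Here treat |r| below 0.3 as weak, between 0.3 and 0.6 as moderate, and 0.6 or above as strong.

r = 0.542 > 0 so the relationship is positive.
|r| = 0.542, which falls in the moderate range.

moderate positive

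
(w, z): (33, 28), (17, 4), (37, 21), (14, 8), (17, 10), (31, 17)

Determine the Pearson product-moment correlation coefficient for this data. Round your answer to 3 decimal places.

0.881

n = 6, Σw = 149, Σz = 88, Σw² = 4193, Σz² = 1694, Σwz = 2578
nΣwz − ΣwΣz = 15468 − 13112 = 2356
nΣw² − (Σw)² = 25158 − 22201 = 2957; nΣz² − (Σz)² = 10164 − 7744 = 2420
r = 2356 / √(2957 × 2420) = 2356 / 2675.0589 ≈ 0.881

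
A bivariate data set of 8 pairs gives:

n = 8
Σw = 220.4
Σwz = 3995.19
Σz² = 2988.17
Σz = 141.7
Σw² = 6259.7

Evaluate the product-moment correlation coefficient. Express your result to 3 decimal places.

0.305

r = (nΣwz − ΣwΣz) / √[(nΣw² − (Σw)²)(nΣz² − (Σz)²)]
Numerator: 8×3995.19 − 220.4×141.7 = 730.84
Denominator: √[(50077.6 − 48576.16)(23905.36 − 20078.89)] = √[1501.44 × 3826.47] = 2396.9178
r = 730.84 / 2396.9178 ≈ 0.305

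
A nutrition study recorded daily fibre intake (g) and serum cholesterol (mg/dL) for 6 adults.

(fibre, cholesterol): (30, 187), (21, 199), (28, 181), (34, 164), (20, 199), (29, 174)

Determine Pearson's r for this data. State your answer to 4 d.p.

n = 6, Σx = 162, Σy = 1104, Σx² = 4522, Σy² = 204104, Σxy = 29459
nΣxy − ΣxΣy = 176754 − 178848 = -2094
nΣx² − (Σx)² = 27132 − 26244 = 888; nΣy² − (Σy)² = 1224624 − 1218816 = 5808
r = -2094 / √(888 × 5808) = -2094 / 2271.0139 ≈ -0.9221

-0.9221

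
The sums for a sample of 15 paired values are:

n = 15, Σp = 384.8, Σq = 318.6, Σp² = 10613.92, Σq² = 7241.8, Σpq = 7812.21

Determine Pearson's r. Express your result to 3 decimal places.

-0.608

r = (nΣpq − ΣpΣq) / √[(nΣp² − (Σp)²)(nΣq² − (Σq)²)]
Numerator: 15×7812.21 − 384.8×318.6 = -5414.13
Denominator: √[(159208.8 − 148071.04)(108627 − 101505.96)] = √[11137.76 × 7121.04] = 8905.7529
r = -5414.13 / 8905.7529 ≈ -0.608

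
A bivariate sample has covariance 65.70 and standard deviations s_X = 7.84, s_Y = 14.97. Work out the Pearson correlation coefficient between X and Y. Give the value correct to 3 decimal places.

0.560

r = Cov(X,Y) / (s_X · s_Y) = 65.70 / (7.84 × 14.97)
  = 65.70 / 117.3648 ≈ 0.560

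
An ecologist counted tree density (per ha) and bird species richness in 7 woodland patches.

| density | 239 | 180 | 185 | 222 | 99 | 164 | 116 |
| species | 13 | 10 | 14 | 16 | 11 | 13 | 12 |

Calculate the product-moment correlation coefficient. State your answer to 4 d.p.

n = 7, Σx = 1205, Σy = 89, Σx² = 223183, Σy² = 1155, Σxy = 15662
nΣxy − ΣxΣy = 109634 − 107245 = 2389
nΣx² − (Σx)² = 1562281 − 1452025 = 110256; nΣy² − (Σy)² = 8085 − 7921 = 164
r = 2389 / √(110256 × 164) = 2389 / 4252.2916 ≈ 0.5618

0.5618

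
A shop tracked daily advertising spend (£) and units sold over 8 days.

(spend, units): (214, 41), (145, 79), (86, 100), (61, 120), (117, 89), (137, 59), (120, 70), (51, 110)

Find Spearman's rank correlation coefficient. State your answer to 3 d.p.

Rank spend: 8, 7, 3, 2, 4, 6, 5, 1
Rank units: 1, 4, 6, 8, 5, 2, 3, 7
d = rank(spend) − rank(units): 7, 3, -3, -6, -1, 4, 2, -6; Σd² = 160
ρ = 1 − 6Σd² / [n(n²−1)] = 1 − 6×160 / (8×63) = 1 − 960/504 ≈ -0.905

-0.905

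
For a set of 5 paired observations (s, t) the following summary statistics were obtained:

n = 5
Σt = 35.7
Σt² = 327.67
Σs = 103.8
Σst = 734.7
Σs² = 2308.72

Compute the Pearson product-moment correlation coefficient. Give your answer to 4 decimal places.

-0.0608

r = (nΣst − ΣsΣt) / √[(nΣs² − (Σs)²)(nΣt² − (Σt)²)]
Numerator: 5×734.7 − 103.8×35.7 = -32.16
Denominator: √[(11543.6 − 10774.44)(1638.35 − 1274.49)] = √[769.16 × 363.86] = 529.0242
r = -32.16 / 529.0242 ≈ -0.0608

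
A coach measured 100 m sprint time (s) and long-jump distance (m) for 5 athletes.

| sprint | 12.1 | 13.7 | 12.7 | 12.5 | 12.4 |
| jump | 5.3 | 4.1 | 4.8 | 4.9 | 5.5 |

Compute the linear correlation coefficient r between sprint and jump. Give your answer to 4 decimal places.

n = 5, Σx = 63.4, Σy = 24.6, Σx² = 805.4, Σy² = 122.2, Σxy = 310.71
nΣxy − ΣxΣy = 1553.55 − 1559.64 = -6.09
nΣx² − (Σx)² = 4027 − 4019.56 = 7.44; nΣy² − (Σy)² = 611 − 605.16 = 5.84
r = -6.09 / √(7.44 × 5.84) = -6.09 / 6.5916 ≈ -0.9239

-0.9239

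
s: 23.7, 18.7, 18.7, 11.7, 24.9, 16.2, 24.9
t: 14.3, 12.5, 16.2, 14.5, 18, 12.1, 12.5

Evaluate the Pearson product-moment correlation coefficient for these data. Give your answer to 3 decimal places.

0.244

n = 7, Σs = 138.8, Σt = 100.1, Σs² = 2900.42, Σt² = 1460.09, Σst = 2000.72
nΣst − ΣsΣt = 14005.04 − 13893.88 = 111.16
nΣs² − (Σs)² = 20302.94 − 19265.44 = 1037.5; nΣt² − (Σt)² = 10220.63 − 10020.01 = 200.62
r = 111.16 / √(1037.5 × 200.62) = 111.16 / 456.2272 ≈ 0.244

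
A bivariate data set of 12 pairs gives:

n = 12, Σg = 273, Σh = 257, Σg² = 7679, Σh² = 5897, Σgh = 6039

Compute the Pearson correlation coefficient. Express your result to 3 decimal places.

0.253

r = (nΣgh − ΣgΣh) / √[(nΣg² − (Σg)²)(nΣh² − (Σh)²)]
Numerator: 12×6039 − 273×257 = 2307
Denominator: √[(92148 − 74529)(70764 − 66049)] = √[17619 × 4715] = 9114.4712
r = 2307 / 9114.4712 ≈ 0.253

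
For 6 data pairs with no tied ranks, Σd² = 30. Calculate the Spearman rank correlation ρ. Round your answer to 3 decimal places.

ρ = 1 − 6Σd² / [n(n²−1)] = 1 − 6×30 / (6×35)
  = 1 − 180/210 = 1 − 0.8571 ≈ 0.143

0.143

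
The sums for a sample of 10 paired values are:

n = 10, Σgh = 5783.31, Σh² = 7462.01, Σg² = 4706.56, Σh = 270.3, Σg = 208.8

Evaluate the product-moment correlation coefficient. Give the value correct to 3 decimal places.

r = (nΣgh − ΣgΣh) / √[(nΣg² − (Σg)²)(nΣh² − (Σh)²)]
Numerator: 10×5783.31 − 208.8×270.3 = 1394.46
Denominator: √[(47065.6 − 43597.44)(74620.1 − 73062.09)] = √[3468.16 × 1558.01] = 2324.5275
r = 1394.46 / 2324.5275 ≈ 0.600

0.600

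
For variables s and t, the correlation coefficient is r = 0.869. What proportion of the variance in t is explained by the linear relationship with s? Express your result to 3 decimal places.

0.755

r² = (0.869)² = 0.755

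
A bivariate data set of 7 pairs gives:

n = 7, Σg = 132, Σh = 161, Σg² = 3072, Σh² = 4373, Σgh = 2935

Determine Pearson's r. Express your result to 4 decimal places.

r = (nΣgh − ΣgΣh) / √[(nΣg² − (Σg)²)(nΣh² − (Σh)²)]
Numerator: 7×2935 − 132×161 = -707
Denominator: √[(21504 − 17424)(30611 − 25921)] = √[4080 × 4690] = 4374.3800
r = -707 / 4374.3800 ≈ -0.1616

-0.1616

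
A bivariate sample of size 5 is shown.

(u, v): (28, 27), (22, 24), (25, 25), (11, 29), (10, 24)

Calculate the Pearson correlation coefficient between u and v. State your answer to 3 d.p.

-0.123

n = 5, Σu = 96, Σv = 129, Σu² = 2114, Σv² = 3347, Σuv = 2468
nΣuv − ΣuΣv = 12340 − 12384 = -44
nΣu² − (Σu)² = 10570 − 9216 = 1354; nΣv² − (Σv)² = 16735 − 16641 = 94
r = -44 / √(1354 × 94) = -44 / 356.7576 ≈ -0.123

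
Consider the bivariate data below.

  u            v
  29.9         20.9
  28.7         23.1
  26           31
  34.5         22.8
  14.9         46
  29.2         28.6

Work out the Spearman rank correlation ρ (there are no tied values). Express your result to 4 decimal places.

Rank u: 5, 3, 2, 6, 1, 4
Rank v: 1, 3, 5, 2, 6, 4
d = rank(u) − rank(v): 4, 0, -3, 4, -5, 0; Σd² = 66
ρ = 1 − 6Σd² / [n(n²−1)] = 1 − 6×66 / (6×35) = 1 − 396/210 ≈ -0.8857

-0.8857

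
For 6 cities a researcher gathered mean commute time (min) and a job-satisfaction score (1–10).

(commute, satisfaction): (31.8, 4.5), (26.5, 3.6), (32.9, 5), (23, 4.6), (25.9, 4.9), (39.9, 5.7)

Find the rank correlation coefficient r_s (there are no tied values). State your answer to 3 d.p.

Rank commute: 4, 3, 5, 1, 2, 6
Rank satisfaction: 2, 1, 5, 3, 4, 6
d = rank(commute) − rank(satisfaction): 2, 2, 0, -2, -2, 0; Σd² = 16
ρ = 1 − 6Σd² / [n(n²−1)] = 1 − 6×16 / (6×35) = 1 − 96/210 ≈ 0.543

0.543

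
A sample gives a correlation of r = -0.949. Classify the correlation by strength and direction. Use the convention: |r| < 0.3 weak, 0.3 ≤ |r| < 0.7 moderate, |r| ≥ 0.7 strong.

strong negative

r = -0.949 < 0 so the relationship is negative.
|r| = 0.949, which falls in the strong range.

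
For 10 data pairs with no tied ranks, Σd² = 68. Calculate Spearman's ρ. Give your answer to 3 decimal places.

0.588

ρ = 1 − 6Σd² / [n(n²−1)] = 1 − 6×68 / (10×99)
  = 1 − 408/990 = 1 − 0.4121 ≈ 0.588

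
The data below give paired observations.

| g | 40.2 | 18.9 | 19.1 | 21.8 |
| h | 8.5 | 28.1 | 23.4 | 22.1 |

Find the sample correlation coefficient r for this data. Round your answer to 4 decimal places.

n = 4, Σg = 100, Σh = 82.1, Σg² = 2813.3, Σh² = 1897.83, Σgh = 1801.51
nΣgh − ΣgΣh = 7206.04 − 8210 = -1003.96
nΣg² − (Σg)² = 11253.2 − 10000 = 1253.2; nΣh² − (Σh)² = 7591.32 − 6740.41 = 850.91
r = -1003.96 / √(1253.2 × 850.91) = -1003.96 / 1032.6473 ≈ -0.9722

-0.9722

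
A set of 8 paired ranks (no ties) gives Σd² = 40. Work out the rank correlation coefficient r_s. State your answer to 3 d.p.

0.524

ρ = 1 − 6Σd² / [n(n²−1)] = 1 − 6×40 / (8×63)
  = 1 − 240/504 = 1 − 0.4762 ≈ 0.524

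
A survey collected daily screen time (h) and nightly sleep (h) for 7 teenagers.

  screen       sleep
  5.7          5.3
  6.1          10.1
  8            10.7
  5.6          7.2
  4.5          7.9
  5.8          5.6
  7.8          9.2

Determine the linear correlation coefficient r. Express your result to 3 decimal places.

0.598

n = 7, Σx = 43.5, Σy = 56, Σx² = 279.79, Σy² = 474.84, Σxy = 357.53
nΣxy − ΣxΣy = 2502.71 − 2436 = 66.71
nΣx² − (Σx)² = 1958.53 − 1892.25 = 66.28; nΣy² − (Σy)² = 3323.88 − 3136 = 187.88
r = 66.71 / √(66.28 × 187.88) = 66.71 / 111.5916 ≈ 0.598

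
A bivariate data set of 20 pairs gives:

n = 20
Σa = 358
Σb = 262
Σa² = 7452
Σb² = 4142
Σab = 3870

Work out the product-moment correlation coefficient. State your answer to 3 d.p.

-0.952

r = (nΣab − ΣaΣb) / √[(nΣa² − (Σa)²)(nΣb² − (Σb)²)]
Numerator: 20×3870 − 358×262 = -16396
Denominator: √[(149040 − 128164)(82840 − 68644)] = √[20876 × 14196] = 17214.9846
r = -16396 / 17214.9846 ≈ -0.952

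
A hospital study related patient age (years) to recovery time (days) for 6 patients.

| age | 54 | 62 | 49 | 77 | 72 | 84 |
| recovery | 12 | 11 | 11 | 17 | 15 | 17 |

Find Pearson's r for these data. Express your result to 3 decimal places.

0.926

n = 6, Σx = 398, Σy = 83, Σx² = 27330, Σy² = 1189, Σxy = 5686
nΣxy − ΣxΣy = 34116 − 33034 = 1082
nΣx² − (Σx)² = 163980 − 158404 = 5576; nΣy² − (Σy)² = 7134 − 6889 = 245
r = 1082 / √(5576 × 245) = 1082 / 1168.8114 ≈ 0.926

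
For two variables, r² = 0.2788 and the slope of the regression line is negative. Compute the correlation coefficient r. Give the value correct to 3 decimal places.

|r| = √0.2788 = 0.528
The association is negative, so r = −0.528.

-0.528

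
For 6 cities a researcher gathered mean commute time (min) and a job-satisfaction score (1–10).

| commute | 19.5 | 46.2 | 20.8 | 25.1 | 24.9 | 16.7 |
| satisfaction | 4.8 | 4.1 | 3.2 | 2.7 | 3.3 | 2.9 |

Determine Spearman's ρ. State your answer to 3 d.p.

0.029

Rank commute: 2, 6, 3, 5, 4, 1
Rank satisfaction: 6, 5, 3, 1, 4, 2
d = rank(commute) − rank(satisfaction): -4, 1, 0, 4, 0, -1; Σd² = 34
ρ = 1 − 6Σd² / [n(n²−1)] = 1 − 6×34 / (6×35) = 1 − 204/210 ≈ 0.029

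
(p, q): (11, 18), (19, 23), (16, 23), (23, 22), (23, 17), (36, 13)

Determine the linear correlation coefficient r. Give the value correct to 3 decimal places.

-0.622

n = 6, Σp = 128, Σq = 116, Σp² = 3092, Σq² = 2324, Σpq = 2368
nΣpq − ΣpΣq = 14208 − 14848 = -640
nΣp² − (Σp)² = 18552 − 16384 = 2168; nΣq² − (Σq)² = 13944 − 13456 = 488
r = -640 / √(2168 × 488) = -640 / 1028.5835 ≈ -0.622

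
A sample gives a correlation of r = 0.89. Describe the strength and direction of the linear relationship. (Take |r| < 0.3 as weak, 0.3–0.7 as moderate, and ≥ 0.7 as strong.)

r = 0.89 > 0 so the relationship is positive.
|r| = 0.89, which falls in the strong range.

strong positive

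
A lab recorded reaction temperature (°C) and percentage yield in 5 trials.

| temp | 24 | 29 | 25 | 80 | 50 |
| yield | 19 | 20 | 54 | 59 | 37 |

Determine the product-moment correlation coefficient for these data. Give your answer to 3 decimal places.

n = 5, Σx = 208, Σy = 189, Σx² = 10942, Σy² = 8527, Σxy = 8956
nΣxy − ΣxΣy = 44780 − 39312 = 5468
nΣx² − (Σx)² = 54710 − 43264 = 11446; nΣy² − (Σy)² = 42635 − 35721 = 6914
r = 5468 / √(11446 × 6914) = 5468 / 8895.9341 ≈ 0.615

0.615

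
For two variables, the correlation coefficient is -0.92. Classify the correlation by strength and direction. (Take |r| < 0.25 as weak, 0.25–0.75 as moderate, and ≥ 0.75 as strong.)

strong negative

r = -0.92 < 0 so the relationship is negative.
|r| = 0.92, which falls in the strong range.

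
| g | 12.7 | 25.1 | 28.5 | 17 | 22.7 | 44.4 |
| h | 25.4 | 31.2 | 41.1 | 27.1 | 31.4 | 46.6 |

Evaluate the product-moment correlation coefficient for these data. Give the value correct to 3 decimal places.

n = 6, Σg = 150.4, Σh = 202.8, Σg² = 4379.2, Σh² = 7199.74, Σgh = 5519.57
nΣgh − ΣgΣh = 33117.42 − 30501.12 = 2616.3
nΣg² − (Σg)² = 26275.2 − 22620.16 = 3655.04; nΣh² − (Σh)² = 43198.44 − 41127.84 = 2070.6
r = 2616.3 / √(3655.04 × 2070.6) = 2616.3 / 2751.0227 ≈ 0.951

0.951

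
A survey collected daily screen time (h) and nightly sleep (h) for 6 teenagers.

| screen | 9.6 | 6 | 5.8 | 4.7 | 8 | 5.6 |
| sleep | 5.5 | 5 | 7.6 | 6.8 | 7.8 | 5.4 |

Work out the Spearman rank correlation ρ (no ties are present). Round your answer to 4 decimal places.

0.0857

Rank screen: 6, 4, 3, 1, 5, 2
Rank sleep: 3, 1, 5, 4, 6, 2
d = rank(screen) − rank(sleep): 3, 3, -2, -3, -1, 0; Σd² = 32
ρ = 1 − 6Σd² / [n(n²−1)] = 1 − 6×32 / (6×35) = 1 − 192/210 ≈ 0.0857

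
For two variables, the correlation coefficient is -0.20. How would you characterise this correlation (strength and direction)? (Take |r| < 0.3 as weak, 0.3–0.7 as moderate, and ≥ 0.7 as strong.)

weak negative

r = -0.20 < 0 so the relationship is negative.
|r| = 0.20, which falls in the weak range.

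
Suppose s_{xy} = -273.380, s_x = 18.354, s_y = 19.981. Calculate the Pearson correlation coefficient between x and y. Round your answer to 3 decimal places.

-0.745

r = Cov(x,y) / (s_x · s_y) = -273.380 / (18.354 × 19.981)
  = -273.380 / 366.7313 ≈ -0.745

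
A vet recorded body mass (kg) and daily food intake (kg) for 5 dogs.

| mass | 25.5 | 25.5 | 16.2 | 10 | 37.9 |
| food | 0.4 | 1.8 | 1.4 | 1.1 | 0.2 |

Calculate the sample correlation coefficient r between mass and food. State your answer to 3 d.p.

-0.541

n = 5, Σx = 115.1, Σy = 4.9, Σx² = 3099.35, Σy² = 6.61, Σxy = 97.36
nΣxy − ΣxΣy = 486.8 − 563.99 = -77.19
nΣx² − (Σx)² = 15496.75 − 13248.01 = 2248.74; nΣy² − (Σy)² = 33.05 − 24.01 = 9.04
r = -77.19 / √(2248.74 × 9.04) = -77.19 / 142.5784 ≈ -0.541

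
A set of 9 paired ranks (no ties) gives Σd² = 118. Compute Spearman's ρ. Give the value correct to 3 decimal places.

ρ = 1 − 6Σd² / [n(n²−1)] = 1 − 6×118 / (9×80)
  = 1 − 708/720 = 1 − 0.9833 ≈ 0.017

0.017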